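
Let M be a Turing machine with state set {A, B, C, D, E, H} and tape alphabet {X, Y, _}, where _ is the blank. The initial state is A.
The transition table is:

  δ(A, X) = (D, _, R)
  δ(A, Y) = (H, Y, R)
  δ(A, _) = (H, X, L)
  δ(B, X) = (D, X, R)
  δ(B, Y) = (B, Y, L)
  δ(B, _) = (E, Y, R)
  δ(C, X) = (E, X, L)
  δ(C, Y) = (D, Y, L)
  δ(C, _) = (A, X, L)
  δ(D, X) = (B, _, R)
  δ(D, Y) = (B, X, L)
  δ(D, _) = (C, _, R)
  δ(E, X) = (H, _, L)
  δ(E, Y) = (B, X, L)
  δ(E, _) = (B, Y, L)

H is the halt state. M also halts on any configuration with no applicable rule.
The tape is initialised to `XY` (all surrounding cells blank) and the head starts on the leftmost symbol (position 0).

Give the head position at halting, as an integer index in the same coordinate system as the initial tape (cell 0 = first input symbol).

0

state=A head=0 tape=[X]Y   (A,X)→(D,_,R)
state=D head=1 tape=_[Y]   (D,Y)→(B,X,L)
state=B head=0 tape=[_]X   (B,_)→(E,Y,R)
state=E head=1 tape=Y[X]   (E,X)→(H,_,L)
state=H head=0 tape=[Y]_
At halt the head is at cell 0.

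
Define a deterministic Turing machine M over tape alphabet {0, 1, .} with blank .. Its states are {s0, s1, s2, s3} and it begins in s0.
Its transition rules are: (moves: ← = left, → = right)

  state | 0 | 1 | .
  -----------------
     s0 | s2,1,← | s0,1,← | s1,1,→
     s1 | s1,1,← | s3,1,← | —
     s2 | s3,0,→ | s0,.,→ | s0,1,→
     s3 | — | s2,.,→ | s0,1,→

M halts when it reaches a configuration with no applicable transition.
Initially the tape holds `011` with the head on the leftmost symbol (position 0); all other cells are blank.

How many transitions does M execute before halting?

24

s0 | ..[0]11..   read 0 → write 1, move ←, go to s2
s2 | .[.]111..   read . → write 1, move →, go to s0
s0 | .1[1]11..   read 1 → write 1, move ←, go to s0
s0 | .[1]111..   read 1 → write 1, move ←, go to s0
s0 | [.]1111..   read . → write 1, move →, go to s1
s1 | 1[1]111..   read 1 → write 1, move ←, go to s3
s3 | [1]1111..   read 1 → write ., move →, go to s2
s2 | .[1]111..   read 1 → write ., move →, go to s0
s0 | ..[1]11..   read 1 → write 1, move ←, go to s0
s0 | .[.]111..   read . → write 1, move →, go to s1
s1 | .1[1]11..   read 1 → write 1, move ←, go to s3
s3 | .[1]111..   read 1 → write ., move →, go to s2
s2 | ..[1]11..   read 1 → write ., move →, go to s0
s0 | ...[1]1..   read 1 → write 1, move ←, go to s0
s0 | ..[.]11..   read . → write 1, move →, go to s1
s1 | ..1[1]1..   read 1 → write 1, move ←, go to s3
s3 | ..[1]11..   read 1 → write ., move →, go to s2
s2 | ...[1]1..   read 1 → write ., move →, go to s0
s0 | ....[1]..   read 1 → write 1, move ←, go to s0
s0 | ...[.]1..   read . → write 1, move →, go to s1
s1 | ...1[1]..   read 1 → write 1, move ←, go to s3
s3 | ...[1]1..   read 1 → write ., move →, go to s2
s2 | ....[1]..   read 1 → write ., move →, go to s0
s0 | .....[.].   read . → write 1, move →, go to s1
s1 | .....1[.]
M halts after 24 transitions.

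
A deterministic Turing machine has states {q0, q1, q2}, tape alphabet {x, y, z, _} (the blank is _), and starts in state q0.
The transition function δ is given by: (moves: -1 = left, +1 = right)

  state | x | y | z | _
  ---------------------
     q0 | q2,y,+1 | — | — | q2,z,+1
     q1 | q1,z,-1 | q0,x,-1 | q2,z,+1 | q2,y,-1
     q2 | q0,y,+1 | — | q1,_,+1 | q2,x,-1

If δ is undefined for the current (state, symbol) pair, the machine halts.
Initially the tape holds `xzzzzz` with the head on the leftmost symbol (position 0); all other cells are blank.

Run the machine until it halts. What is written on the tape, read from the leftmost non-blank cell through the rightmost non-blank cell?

yxyzyzy

q0 | [x]zzzzz_   read x → write y, move +1, go to q2
q2 | y[z]zzzz_   read z → write _, move +1, go to q1
q1 | y_[z]zzz_   read z → write z, move +1, go to q2
q2 | y_z[z]zz_   read z → write _, move +1, go to q1
q1 | y_z_[z]z_   read z → write z, move +1, go to q2
q2 | y_z_z[z]_   read z → write _, move +1, go to q1
q1 | y_z_z_[_]   read _ → write y, move -1, go to q2
q2 | y_z_z[_]y   read _ → write x, move -1, go to q2
q2 | y_z_[z]xy   read z → write _, move +1, go to q1
q1 | y_z__[x]y   read x → write z, move -1, go to q1
q1 | y_z_[_]zy   read _ → write y, move -1, go to q2
q2 | y_z[_]yzy   read _ → write x, move -1, go to q2
q2 | y_[z]xyzy   read z → write _, move +1, go to q1
q1 | y__[x]yzy   read x → write z, move -1, go to q1
q1 | y_[_]zyzy   read _ → write y, move -1, go to q2
q2 | y[_]yzyzy   read _ → write x, move -1, go to q2
q2 | [y]xyzyzy
The non-blank tape span at halt is yxyzyzy.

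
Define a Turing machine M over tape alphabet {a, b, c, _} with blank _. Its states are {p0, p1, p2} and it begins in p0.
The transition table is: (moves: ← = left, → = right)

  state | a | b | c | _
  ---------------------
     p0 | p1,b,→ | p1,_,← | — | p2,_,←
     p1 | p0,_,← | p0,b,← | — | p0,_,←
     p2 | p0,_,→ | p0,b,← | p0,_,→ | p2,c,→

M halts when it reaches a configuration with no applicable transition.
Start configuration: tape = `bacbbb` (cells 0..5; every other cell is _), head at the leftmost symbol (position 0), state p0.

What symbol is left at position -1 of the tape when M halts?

c

p0 | ___[b]acbbb   read b → write _, move ←, go to p1
p1 | __[_]_acbbb   read _ → write _, move ←, go to p0
p0 | _[_]__acbbb   read _ → write _, move ←, go to p2
p2 | [_]___acbbb   read _ → write c, move →, go to p2
p2 | c[_]__acbbb   read _ → write c, move →, go to p2
p2 | cc[_]_acbbb   read _ → write c, move →, go to p2
p2 | ccc[_]acbbb   read _ → write c, move →, go to p2
p2 | cccc[a]cbbb   read a → write _, move →, go to p0
p0 | cccc_[c]bbb
Cell -1 holds c when M halts.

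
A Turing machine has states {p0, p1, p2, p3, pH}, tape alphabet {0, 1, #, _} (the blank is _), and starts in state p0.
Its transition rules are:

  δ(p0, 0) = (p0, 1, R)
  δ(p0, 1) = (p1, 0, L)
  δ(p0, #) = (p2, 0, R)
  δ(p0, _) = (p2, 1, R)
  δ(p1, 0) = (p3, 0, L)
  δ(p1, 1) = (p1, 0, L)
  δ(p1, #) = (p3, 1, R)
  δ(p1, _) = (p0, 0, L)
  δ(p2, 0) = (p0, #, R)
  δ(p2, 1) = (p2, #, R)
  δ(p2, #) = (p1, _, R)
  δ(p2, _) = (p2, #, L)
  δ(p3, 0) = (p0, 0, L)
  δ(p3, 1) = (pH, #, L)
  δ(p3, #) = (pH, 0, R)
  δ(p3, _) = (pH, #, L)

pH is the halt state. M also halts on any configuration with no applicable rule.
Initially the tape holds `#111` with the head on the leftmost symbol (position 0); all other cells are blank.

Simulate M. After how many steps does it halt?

p0 | [#]111__   read # → write 0, move R, go to p2
p2 | 0[1]11__   read 1 → write #, move R, go to p2
p2 | 0#[1]1__   read 1 → write #, move R, go to p2
p2 | 0##[1]__   read 1 → write #, move R, go to p2
p2 | 0###[_]_   read _ → write #, move L, go to p2
p2 | 0##[#]#_   read # → write _, move R, go to p1
p1 | 0##_[#]_   read # → write 1, move R, go to p3
p3 | 0##_1[_]   read _ → write #, move L, go to pH
pH | 0##_[1]#
M halts after 8 transitions.

8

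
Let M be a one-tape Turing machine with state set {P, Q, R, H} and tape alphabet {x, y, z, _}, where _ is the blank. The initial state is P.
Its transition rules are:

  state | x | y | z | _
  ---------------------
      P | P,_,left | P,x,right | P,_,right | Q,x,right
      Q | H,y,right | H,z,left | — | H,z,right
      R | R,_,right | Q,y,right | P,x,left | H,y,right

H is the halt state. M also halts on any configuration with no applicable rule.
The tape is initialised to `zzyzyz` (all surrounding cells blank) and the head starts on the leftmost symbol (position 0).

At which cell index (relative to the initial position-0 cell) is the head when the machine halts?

state=P head=0 tape=[z]zyzyz___   (P,z)→(P,_,right)
state=P head=1 tape=_[z]yzyz___   (P,z)→(P,_,right)
state=P head=2 tape=__[y]zyz___   (P,y)→(P,x,right)
state=P head=3 tape=__x[z]yz___   (P,z)→(P,_,right)
state=P head=4 tape=__x_[y]z___   (P,y)→(P,x,right)
state=P head=5 tape=__x_x[z]___   (P,z)→(P,_,right)
state=P head=6 tape=__x_x_[_]__   (P,_)→(Q,x,right)
state=Q head=7 tape=__x_x_x[_]_   (Q,_)→(H,z,right)
state=H head=8 tape=__x_x_xz[_]
At halt the head is at cell 8.

8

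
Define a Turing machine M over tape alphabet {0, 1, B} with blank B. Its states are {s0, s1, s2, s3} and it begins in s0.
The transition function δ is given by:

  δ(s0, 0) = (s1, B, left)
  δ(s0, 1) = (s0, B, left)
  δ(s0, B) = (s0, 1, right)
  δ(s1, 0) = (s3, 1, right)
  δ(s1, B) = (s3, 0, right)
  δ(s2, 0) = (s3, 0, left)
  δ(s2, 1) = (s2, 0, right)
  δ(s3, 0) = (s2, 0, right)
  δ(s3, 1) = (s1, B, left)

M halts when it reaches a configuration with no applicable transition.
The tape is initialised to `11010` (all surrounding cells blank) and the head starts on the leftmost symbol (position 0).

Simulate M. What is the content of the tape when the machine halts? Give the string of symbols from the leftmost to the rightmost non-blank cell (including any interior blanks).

1111B10

s0 | BB[1]1010   read 1 → write B, move left, go to s0
s0 | B[B]B1010   read B → write 1, move right, go to s0
s0 | B1[B]1010   read B → write 1, move right, go to s0
s0 | B11[1]010   read 1 → write B, move left, go to s0
s0 | B1[1]B010   read 1 → write B, move left, go to s0
s0 | B[1]BB010   read 1 → write B, move left, go to s0
s0 | [B]BBB010   read B → write 1, move right, go to s0
s0 | 1[B]BB010   read B → write 1, move right, go to s0
s0 | 11[B]B010   read B → write 1, move right, go to s0
s0 | 111[B]010   read B → write 1, move right, go to s0
s0 | 1111[0]10   read 0 → write B, move left, go to s1
s1 | 111[1]B10
The non-blank tape span at halt is 1111B10.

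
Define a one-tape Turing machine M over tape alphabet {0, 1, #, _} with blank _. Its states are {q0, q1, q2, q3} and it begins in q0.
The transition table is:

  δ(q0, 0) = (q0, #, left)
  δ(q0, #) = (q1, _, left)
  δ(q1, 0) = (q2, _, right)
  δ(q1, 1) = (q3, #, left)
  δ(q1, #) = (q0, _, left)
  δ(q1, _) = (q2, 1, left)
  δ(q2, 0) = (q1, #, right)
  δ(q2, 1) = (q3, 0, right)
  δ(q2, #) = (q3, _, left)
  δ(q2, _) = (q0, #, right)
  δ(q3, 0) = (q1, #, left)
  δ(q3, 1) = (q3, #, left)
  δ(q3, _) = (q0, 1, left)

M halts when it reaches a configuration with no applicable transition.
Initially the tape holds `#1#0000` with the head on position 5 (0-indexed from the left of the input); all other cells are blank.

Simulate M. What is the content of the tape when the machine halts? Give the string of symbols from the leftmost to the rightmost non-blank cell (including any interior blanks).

q0 | #1#00[0]0   read 0 → write #, move left, go to q0
q0 | #1#0[0]#0   read 0 → write #, move left, go to q0
q0 | #1#[0]##0   read 0 → write #, move left, go to q0
q0 | #1[#]###0   read # → write _, move left, go to q1
q1 | #[1]_###0   read 1 → write #, move left, go to q3
q3 | [#]#_###0
The non-blank tape span at halt is ##_###0.

##_###0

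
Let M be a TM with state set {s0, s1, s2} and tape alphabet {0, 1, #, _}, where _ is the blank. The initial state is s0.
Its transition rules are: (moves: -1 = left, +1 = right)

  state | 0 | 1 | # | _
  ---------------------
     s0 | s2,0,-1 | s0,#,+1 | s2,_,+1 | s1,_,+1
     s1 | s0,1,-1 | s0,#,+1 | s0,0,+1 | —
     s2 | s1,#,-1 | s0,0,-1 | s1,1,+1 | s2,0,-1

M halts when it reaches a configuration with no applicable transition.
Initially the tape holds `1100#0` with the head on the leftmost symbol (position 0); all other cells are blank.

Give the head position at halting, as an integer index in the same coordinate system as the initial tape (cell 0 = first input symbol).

s0 | [1]100#0   read 1 → write #, move +1, go to s0
s0 | #[1]00#0   read 1 → write #, move +1, go to s0
s0 | ##[0]0#0   read 0 → write 0, move -1, go to s2
s2 | #[#]00#0   read # → write 1, move +1, go to s1
s1 | #1[0]0#0   read 0 → write 1, move -1, go to s0
s0 | #[1]10#0   read 1 → write #, move +1, go to s0
s0 | ##[1]0#0   read 1 → write #, move +1, go to s0
s0 | ###[0]#0   read 0 → write 0, move -1, go to s2
s2 | ##[#]0#0   read # → write 1, move +1, go to s1
s1 | ##1[0]#0   read 0 → write 1, move -1, go to s0
s0 | ##[1]1#0   read 1 → write #, move +1, go to s0
s0 | ###[1]#0   read 1 → write #, move +1, go to s0
s0 | ####[#]0   read # → write _, move +1, go to s2
s2 | ####_[0]   read 0 → write #, move -1, go to s1
s1 | ####[_]#
At halt the head is at cell 4.

4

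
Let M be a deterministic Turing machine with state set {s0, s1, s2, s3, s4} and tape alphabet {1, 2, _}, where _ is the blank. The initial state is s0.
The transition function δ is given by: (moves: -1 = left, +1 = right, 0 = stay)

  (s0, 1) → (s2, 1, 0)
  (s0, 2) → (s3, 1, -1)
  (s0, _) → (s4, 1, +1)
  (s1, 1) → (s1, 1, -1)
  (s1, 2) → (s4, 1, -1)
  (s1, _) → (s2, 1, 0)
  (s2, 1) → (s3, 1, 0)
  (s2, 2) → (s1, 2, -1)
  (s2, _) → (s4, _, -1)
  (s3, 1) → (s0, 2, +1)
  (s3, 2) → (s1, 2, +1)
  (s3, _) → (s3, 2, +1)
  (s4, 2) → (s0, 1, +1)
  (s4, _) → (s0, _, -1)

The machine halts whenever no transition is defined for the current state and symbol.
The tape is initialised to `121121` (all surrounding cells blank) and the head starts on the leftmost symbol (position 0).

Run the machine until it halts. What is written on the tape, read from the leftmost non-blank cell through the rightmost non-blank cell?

s0 | __[1]21121   read 1 → write 1, move 0, go to s2
s2 | __[1]21121   read 1 → write 1, move 0, go to s3
s3 | __[1]21121   read 1 → write 2, move +1, go to s0
s0 | __2[2]1121   read 2 → write 1, move -1, go to s3
s3 | __[2]11121   read 2 → write 2, move +1, go to s1
s1 | __2[1]1121   read 1 → write 1, move -1, go to s1
s1 | __[2]11121   read 2 → write 1, move -1, go to s4
s4 | _[_]111121   read _ → write _, move -1, go to s0
s0 | [_]_111121   read _ → write 1, move +1, go to s4
s4 | 1[_]111121   read _ → write _, move -1, go to s0
s0 | [1]_111121   read 1 → write 1, move 0, go to s2
s2 | [1]_111121   read 1 → write 1, move 0, go to s3
s3 | [1]_111121   read 1 → write 2, move +1, go to s0
s0 | 2[_]111121   read _ → write 1, move +1, go to s4
s4 | 21[1]11121
The non-blank tape span at halt is 21111121.

21111121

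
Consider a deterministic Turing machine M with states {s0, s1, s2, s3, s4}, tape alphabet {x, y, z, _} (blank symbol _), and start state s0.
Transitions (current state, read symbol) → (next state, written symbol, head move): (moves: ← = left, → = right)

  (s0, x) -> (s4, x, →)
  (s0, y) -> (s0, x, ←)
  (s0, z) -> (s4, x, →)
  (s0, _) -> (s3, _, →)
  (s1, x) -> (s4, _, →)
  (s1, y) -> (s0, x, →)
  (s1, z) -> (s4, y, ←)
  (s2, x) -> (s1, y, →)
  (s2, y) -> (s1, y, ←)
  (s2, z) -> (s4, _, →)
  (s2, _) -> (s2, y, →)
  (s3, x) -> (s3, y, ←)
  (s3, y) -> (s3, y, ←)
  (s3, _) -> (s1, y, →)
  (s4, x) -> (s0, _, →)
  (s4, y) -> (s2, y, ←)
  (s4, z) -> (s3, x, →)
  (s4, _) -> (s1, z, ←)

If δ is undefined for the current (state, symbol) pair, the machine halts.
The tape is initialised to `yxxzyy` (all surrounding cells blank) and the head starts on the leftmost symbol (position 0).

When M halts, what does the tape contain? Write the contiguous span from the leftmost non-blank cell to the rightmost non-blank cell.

yxx_yx__y

state=s0 head=0 tape=_[y]xxzyy___   (s0,y)→(s0,x,←)
state=s0 head=-1 tape=[_]xxxzyy___   (s0,_)→(s3,_,→)
state=s3 head=0 tape=_[x]xxzyy___   (s3,x)→(s3,y,←)
state=s3 head=-1 tape=[_]yxxzyy___   (s3,_)→(s1,y,→)
state=s1 head=0 tape=y[y]xxzyy___   (s1,y)→(s0,x,→)
state=s0 head=1 tape=yx[x]xzyy___   (s0,x)→(s4,x,→)
state=s4 head=2 tape=yxx[x]zyy___   (s4,x)→(s0,_,→)
state=s0 head=3 tape=yxx_[z]yy___   (s0,z)→(s4,x,→)
state=s4 head=4 tape=yxx_x[y]y___   (s4,y)→(s2,y,←)
state=s2 head=3 tape=yxx_[x]yy___   (s2,x)→(s1,y,→)
state=s1 head=4 tape=yxx_y[y]y___   (s1,y)→(s0,x,→)
state=s0 head=5 tape=yxx_yx[y]___   (s0,y)→(s0,x,←)
state=s0 head=4 tape=yxx_y[x]x___   (s0,x)→(s4,x,→)
state=s4 head=5 tape=yxx_yx[x]___   (s4,x)→(s0,_,→)
state=s0 head=6 tape=yxx_yx_[_]__   (s0,_)→(s3,_,→)
state=s3 head=7 tape=yxx_yx__[_]_   (s3,_)→(s1,y,→)
state=s1 head=8 tape=yxx_yx__y[_]
The non-blank tape span at halt is yxx_yx__y.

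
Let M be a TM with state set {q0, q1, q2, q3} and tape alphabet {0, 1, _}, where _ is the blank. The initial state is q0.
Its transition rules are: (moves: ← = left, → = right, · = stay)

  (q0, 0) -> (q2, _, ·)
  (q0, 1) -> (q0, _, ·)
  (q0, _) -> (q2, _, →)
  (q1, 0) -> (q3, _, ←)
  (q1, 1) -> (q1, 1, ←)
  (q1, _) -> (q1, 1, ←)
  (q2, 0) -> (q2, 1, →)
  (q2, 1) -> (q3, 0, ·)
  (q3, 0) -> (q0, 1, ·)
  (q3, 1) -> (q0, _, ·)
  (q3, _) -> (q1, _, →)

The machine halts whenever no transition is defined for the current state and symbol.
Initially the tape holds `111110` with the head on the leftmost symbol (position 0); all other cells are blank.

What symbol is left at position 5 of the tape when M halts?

1

q0 | [1]11110_   read 1 → write _, move ·, go to q0
q0 | [_]11110_   read _ → write _, move →, go to q2
q2 | _[1]1110_   read 1 → write 0, move ·, go to q3
q3 | _[0]1110_   read 0 → write 1, move ·, go to q0
q0 | _[1]1110_   read 1 → write _, move ·, go to q0
q0 | _[_]1110_   read _ → write _, move →, go to q2
q2 | __[1]110_   read 1 → write 0, move ·, go to q3
q3 | __[0]110_   read 0 → write 1, move ·, go to q0
q0 | __[1]110_   read 1 → write _, move ·, go to q0
q0 | __[_]110_   read _ → write _, move →, go to q2
q2 | ___[1]10_   read 1 → write 0, move ·, go to q3
q3 | ___[0]10_   read 0 → write 1, move ·, go to q0
q0 | ___[1]10_   read 1 → write _, move ·, go to q0
q0 | ___[_]10_   read _ → write _, move →, go to q2
q2 | ____[1]0_   read 1 → write 0, move ·, go to q3
q3 | ____[0]0_   read 0 → write 1, move ·, go to q0
q0 | ____[1]0_   read 1 → write _, move ·, go to q0
q0 | ____[_]0_   read _ → write _, move →, go to q2
q2 | _____[0]_   read 0 → write 1, move →, go to q2
q2 | _____1[_]
Cell 5 holds 1 when M halts.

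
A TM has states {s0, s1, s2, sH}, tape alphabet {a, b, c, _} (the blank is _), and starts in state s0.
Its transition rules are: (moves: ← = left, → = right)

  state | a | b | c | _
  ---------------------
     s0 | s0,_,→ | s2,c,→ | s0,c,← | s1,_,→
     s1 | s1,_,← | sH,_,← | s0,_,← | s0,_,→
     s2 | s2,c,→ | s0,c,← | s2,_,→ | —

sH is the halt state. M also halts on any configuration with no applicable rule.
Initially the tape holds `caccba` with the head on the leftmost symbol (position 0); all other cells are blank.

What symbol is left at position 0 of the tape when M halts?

state=s0 head=0 tape=_[c]accba_   (s0,c)→(s0,c,←)
state=s0 head=-1 tape=[_]caccba_   (s0,_)→(s1,_,→)
state=s1 head=0 tape=_[c]accba_   (s1,c)→(s0,_,←)
state=s0 head=-1 tape=[_]_accba_   (s0,_)→(s1,_,→)
state=s1 head=0 tape=_[_]accba_   (s1,_)→(s0,_,→)
state=s0 head=1 tape=__[a]ccba_   (s0,a)→(s0,_,→)
state=s0 head=2 tape=___[c]cba_   (s0,c)→(s0,c,←)
state=s0 head=1 tape=__[_]ccba_   (s0,_)→(s1,_,→)
state=s1 head=2 tape=___[c]cba_   (s1,c)→(s0,_,←)
state=s0 head=1 tape=__[_]_cba_   (s0,_)→(s1,_,→)
state=s1 head=2 tape=___[_]cba_   (s1,_)→(s0,_,→)
state=s0 head=3 tape=____[c]ba_   (s0,c)→(s0,c,←)
state=s0 head=2 tape=___[_]cba_   (s0,_)→(s1,_,→)
state=s1 head=3 tape=____[c]ba_   (s1,c)→(s0,_,←)
state=s0 head=2 tape=___[_]_ba_   (s0,_)→(s1,_,→)
state=s1 head=3 tape=____[_]ba_   (s1,_)→(s0,_,→)
state=s0 head=4 tape=_____[b]a_   (s0,b)→(s2,c,→)
state=s2 head=5 tape=_____c[a]_   (s2,a)→(s2,c,→)
state=s2 head=6 tape=_____cc[_]
Cell 0 holds _ when M halts.

_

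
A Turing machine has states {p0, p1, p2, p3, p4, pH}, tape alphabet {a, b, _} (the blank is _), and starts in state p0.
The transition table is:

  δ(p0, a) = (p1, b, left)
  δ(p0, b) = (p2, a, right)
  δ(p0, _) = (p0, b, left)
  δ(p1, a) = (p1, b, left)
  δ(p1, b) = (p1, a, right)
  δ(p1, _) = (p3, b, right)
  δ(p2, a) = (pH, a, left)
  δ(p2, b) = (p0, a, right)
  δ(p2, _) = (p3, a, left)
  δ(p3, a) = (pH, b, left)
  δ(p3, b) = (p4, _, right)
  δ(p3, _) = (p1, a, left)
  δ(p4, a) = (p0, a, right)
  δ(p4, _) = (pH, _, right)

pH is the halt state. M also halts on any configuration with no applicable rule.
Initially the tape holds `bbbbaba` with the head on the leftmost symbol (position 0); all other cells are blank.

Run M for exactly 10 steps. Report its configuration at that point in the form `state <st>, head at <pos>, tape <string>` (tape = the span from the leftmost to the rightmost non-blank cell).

state p3, head at 0, tape bbbbbbba

p0 | _[b]bbbaba   read b → write a, move right, go to p2
p2 | _a[b]bbaba   read b → write a, move right, go to p0
p0 | _aa[b]baba   read b → write a, move right, go to p2
p2 | _aaa[b]aba   read b → write a, move right, go to p0
p0 | _aaaa[a]ba   read a → write b, move left, go to p1
p1 | _aaa[a]bba   read a → write b, move left, go to p1
p1 | _aa[a]bbba   read a → write b, move left, go to p1
p1 | _a[a]bbbba   read a → write b, move left, go to p1
p1 | _[a]bbbbba   read a → write b, move left, go to p1
p1 | [_]bbbbbba   read _ → write b, move right, go to p3
p3 | b[b]bbbbba
After 10 steps: state p3, head at 0, tape bbbbbbba.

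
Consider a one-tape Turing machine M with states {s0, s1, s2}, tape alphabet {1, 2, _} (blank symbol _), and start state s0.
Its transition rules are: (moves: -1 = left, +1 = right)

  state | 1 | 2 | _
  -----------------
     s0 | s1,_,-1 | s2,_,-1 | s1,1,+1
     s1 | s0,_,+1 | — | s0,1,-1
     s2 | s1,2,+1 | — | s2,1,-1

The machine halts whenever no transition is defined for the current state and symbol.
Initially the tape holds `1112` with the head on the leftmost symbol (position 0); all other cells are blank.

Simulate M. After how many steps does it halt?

19

s0 | ____[1]112   read 1 → write _, move -1, go to s1
s1 | ___[_]_112   read _ → write 1, move -1, go to s0
s0 | __[_]1_112   read _ → write 1, move +1, go to s1
s1 | __1[1]_112   read 1 → write _, move +1, go to s0
s0 | __1_[_]112   read _ → write 1, move +1, go to s1
s1 | __1_1[1]12   read 1 → write _, move +1, go to s0
s0 | __1_1_[1]2   read 1 → write _, move -1, go to s1
s1 | __1_1[_]_2   read _ → write 1, move -1, go to s0
s0 | __1_[1]1_2   read 1 → write _, move -1, go to s1
s1 | __1[_]_1_2   read _ → write 1, move -1, go to s0
s0 | __[1]1_1_2   read 1 → write _, move -1, go to s1
s1 | _[_]_1_1_2   read _ → write 1, move -1, go to s0
s0 | [_]1_1_1_2   read _ → write 1, move +1, go to s1
s1 | 1[1]_1_1_2   read 1 → write _, move +1, go to s0
s0 | 1_[_]1_1_2   read _ → write 1, move +1, go to s1
s1 | 1_1[1]_1_2   read 1 → write _, move +1, go to s0
s0 | 1_1_[_]1_2   read _ → write 1, move +1, go to s1
s1 | 1_1_1[1]_2   read 1 → write _, move +1, go to s0
s0 | 1_1_1_[_]2   read _ → write 1, move +1, go to s1
s1 | 1_1_1_1[2]
M halts after 19 transitions.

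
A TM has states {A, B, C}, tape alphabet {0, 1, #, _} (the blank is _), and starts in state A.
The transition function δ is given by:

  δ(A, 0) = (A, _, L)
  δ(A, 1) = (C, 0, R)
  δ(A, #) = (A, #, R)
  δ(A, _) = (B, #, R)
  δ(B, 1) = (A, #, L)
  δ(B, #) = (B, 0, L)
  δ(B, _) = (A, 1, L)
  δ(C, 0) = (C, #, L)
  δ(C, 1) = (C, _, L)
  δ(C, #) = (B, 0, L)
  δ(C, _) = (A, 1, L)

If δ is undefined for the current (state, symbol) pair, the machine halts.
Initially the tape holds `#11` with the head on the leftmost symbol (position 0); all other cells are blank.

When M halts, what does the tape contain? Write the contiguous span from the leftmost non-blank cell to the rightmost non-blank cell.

state=A head=0 tape=____[#]11   (A,#)→(A,#,R)
state=A head=1 tape=____#[1]1   (A,1)→(C,0,R)
state=C head=2 tape=____#0[1]   (C,1)→(C,_,L)
state=C head=1 tape=____#[0]_   (C,0)→(C,#,L)
state=C head=0 tape=____[#]#_   (C,#)→(B,0,L)
state=B head=-1 tape=___[_]0#_   (B,_)→(A,1,L)
state=A head=-2 tape=__[_]10#_   (A,_)→(B,#,R)
state=B head=-1 tape=__#[1]0#_   (B,1)→(A,#,L)
state=A head=-2 tape=__[#]#0#_   (A,#)→(A,#,R)
state=A head=-1 tape=__#[#]0#_   (A,#)→(A,#,R)
state=A head=0 tape=__##[0]#_   (A,0)→(A,_,L)
state=A head=-1 tape=__#[#]_#_   (A,#)→(A,#,R)
state=A head=0 tape=__##[_]#_   (A,_)→(B,#,R)
state=B head=1 tape=__###[#]_   (B,#)→(B,0,L)
state=B head=0 tape=__##[#]0_   (B,#)→(B,0,L)
state=B head=-1 tape=__#[#]00_   (B,#)→(B,0,L)
state=B head=-2 tape=__[#]000_   (B,#)→(B,0,L)
state=B head=-3 tape=_[_]0000_   (B,_)→(A,1,L)
state=A head=-4 tape=[_]10000_   (A,_)→(B,#,R)
state=B head=-3 tape=#[1]0000_   (B,1)→(A,#,L)
state=A head=-4 tape=[#]#0000_   (A,#)→(A,#,R)
state=A head=-3 tape=#[#]0000_   (A,#)→(A,#,R)
state=A head=-2 tape=##[0]000_   (A,0)→(A,_,L)
state=A head=-3 tape=#[#]_000_   (A,#)→(A,#,R)
state=A head=-2 tape=##[_]000_   (A,_)→(B,#,R)
state=B head=-1 tape=###[0]00_
The non-blank tape span at halt is ###000.

###000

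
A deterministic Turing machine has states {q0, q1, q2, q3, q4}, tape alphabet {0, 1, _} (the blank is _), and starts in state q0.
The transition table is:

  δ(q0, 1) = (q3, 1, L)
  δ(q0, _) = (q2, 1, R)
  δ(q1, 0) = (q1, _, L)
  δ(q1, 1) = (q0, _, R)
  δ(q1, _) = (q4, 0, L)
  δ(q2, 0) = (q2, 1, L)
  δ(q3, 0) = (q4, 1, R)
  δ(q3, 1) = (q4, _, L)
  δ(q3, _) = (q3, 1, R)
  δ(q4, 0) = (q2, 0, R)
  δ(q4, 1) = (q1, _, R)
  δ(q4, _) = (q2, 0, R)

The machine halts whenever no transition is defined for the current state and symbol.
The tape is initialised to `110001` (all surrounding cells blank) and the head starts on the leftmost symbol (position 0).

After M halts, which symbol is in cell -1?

state=q0 head=0 tape=__[1]10001   (q0,1)→(q3,1,L)
state=q3 head=-1 tape=_[_]110001   (q3,_)→(q3,1,R)
state=q3 head=0 tape=_1[1]10001   (q3,1)→(q4,_,L)
state=q4 head=-1 tape=_[1]_10001   (q4,1)→(q1,_,R)
state=q1 head=0 tape=__[_]10001   (q1,_)→(q4,0,L)
state=q4 head=-1 tape=_[_]010001   (q4,_)→(q2,0,R)
state=q2 head=0 tape=_0[0]10001   (q2,0)→(q2,1,L)
state=q2 head=-1 tape=_[0]110001   (q2,0)→(q2,1,L)
state=q2 head=-2 tape=[_]1110001
Cell -1 holds 1 when M halts.

1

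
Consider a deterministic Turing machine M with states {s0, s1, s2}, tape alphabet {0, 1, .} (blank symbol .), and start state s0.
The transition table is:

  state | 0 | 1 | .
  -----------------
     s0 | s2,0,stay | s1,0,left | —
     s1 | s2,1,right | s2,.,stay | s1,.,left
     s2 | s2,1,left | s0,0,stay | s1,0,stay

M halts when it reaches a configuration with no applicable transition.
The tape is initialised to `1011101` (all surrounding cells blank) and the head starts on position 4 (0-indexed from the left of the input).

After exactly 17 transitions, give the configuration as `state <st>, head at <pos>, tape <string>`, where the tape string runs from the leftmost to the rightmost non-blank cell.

state=s0 head=4 tape=.1011[1]01   (s0,1)→(s1,0,left)
state=s1 head=3 tape=.101[1]001   (s1,1)→(s2,.,stay)
state=s2 head=3 tape=.101[.]001   (s2,.)→(s1,0,stay)
state=s1 head=3 tape=.101[0]001   (s1,0)→(s2,1,right)
state=s2 head=4 tape=.1011[0]01   (s2,0)→(s2,1,left)
state=s2 head=3 tape=.101[1]101   (s2,1)→(s0,0,stay)
state=s0 head=3 tape=.101[0]101   (s0,0)→(s2,0,stay)
state=s2 head=3 tape=.101[0]101   (s2,0)→(s2,1,left)
state=s2 head=2 tape=.10[1]1101   (s2,1)→(s0,0,stay)
state=s0 head=2 tape=.10[0]1101   (s0,0)→(s2,0,stay)
state=s2 head=2 tape=.10[0]1101   (s2,0)→(s2,1,left)
state=s2 head=1 tape=.1[0]11101   (s2,0)→(s2,1,left)
state=s2 head=0 tape=.[1]111101   (s2,1)→(s0,0,stay)
state=s0 head=0 tape=.[0]111101   (s0,0)→(s2,0,stay)
state=s2 head=0 tape=.[0]111101   (s2,0)→(s2,1,left)
state=s2 head=-1 tape=[.]1111101   (s2,.)→(s1,0,stay)
state=s1 head=-1 tape=[0]1111101   (s1,0)→(s2,1,right)
state=s2 head=0 tape=1[1]111101
After 17 steps: state s2, head at 0, tape 11111101.

state s2, head at 0, tape 11111101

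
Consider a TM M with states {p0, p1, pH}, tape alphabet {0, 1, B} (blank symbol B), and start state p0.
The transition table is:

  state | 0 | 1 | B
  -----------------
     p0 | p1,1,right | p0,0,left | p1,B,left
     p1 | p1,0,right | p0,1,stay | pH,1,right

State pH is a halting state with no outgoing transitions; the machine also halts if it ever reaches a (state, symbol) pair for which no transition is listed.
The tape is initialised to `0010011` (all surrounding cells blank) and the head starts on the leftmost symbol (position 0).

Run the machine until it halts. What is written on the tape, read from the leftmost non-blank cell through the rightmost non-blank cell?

p0 | [0]010011BB   read 0 → write 1, move right, go to p1
p1 | 1[0]10011BB   read 0 → write 0, move right, go to p1
p1 | 10[1]0011BB   read 1 → write 1, move stay, go to p0
p0 | 10[1]0011BB   read 1 → write 0, move left, go to p0
p0 | 1[0]00011BB   read 0 → write 1, move right, go to p1
p1 | 11[0]0011BB   read 0 → write 0, move right, go to p1
p1 | 110[0]011BB   read 0 → write 0, move right, go to p1
p1 | 1100[0]11BB   read 0 → write 0, move right, go to p1
p1 | 11000[1]1BB   read 1 → write 1, move stay, go to p0
p0 | 11000[1]1BB   read 1 → write 0, move left, go to p0
p0 | 1100[0]01BB   read 0 → write 1, move right, go to p1
p1 | 11001[0]1BB   read 0 → write 0, move right, go to p1
p1 | 110010[1]BB   read 1 → write 1, move stay, go to p0
p0 | 110010[1]BB   read 1 → write 0, move left, go to p0
p0 | 11001[0]0BB   read 0 → write 1, move right, go to p1
p1 | 110011[0]BB   read 0 → write 0, move right, go to p1
p1 | 1100110[B]B   read B → write 1, move right, go to pH
pH | 11001101[B]
The non-blank tape span at halt is 11001101.

11001101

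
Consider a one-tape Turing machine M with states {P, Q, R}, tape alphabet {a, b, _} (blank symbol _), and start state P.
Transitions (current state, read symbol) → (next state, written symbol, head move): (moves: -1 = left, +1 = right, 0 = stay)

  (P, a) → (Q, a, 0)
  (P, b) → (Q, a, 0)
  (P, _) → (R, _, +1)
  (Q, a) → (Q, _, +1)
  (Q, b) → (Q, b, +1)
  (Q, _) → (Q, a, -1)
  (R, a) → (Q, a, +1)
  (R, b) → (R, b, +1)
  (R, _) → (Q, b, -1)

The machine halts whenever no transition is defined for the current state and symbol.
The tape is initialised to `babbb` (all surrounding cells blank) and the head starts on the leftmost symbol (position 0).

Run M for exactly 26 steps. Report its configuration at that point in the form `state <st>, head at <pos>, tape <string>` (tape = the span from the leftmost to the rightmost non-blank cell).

state=P head=0 tape=[b]abbb____   (P,b)→(Q,a,0)
state=Q head=0 tape=[a]abbb____   (Q,a)→(Q,_,+1)
state=Q head=1 tape=_[a]bbb____   (Q,a)→(Q,_,+1)
state=Q head=2 tape=__[b]bb____   (Q,b)→(Q,b,+1)
state=Q head=3 tape=__b[b]b____   (Q,b)→(Q,b,+1)
state=Q head=4 tape=__bb[b]____   (Q,b)→(Q,b,+1)
state=Q head=5 tape=__bbb[_]___   (Q,_)→(Q,a,-1)
state=Q head=4 tape=__bb[b]a___   (Q,b)→(Q,b,+1)
state=Q head=5 tape=__bbb[a]___   (Q,a)→(Q,_,+1)
state=Q head=6 tape=__bbb_[_]__   (Q,_)→(Q,a,-1)
state=Q head=5 tape=__bbb[_]a__   (Q,_)→(Q,a,-1)
state=Q head=4 tape=__bb[b]aa__   (Q,b)→(Q,b,+1)
state=Q head=5 tape=__bbb[a]a__   (Q,a)→(Q,_,+1)
state=Q head=6 tape=__bbb_[a]__   (Q,a)→(Q,_,+1)
state=Q head=7 tape=__bbb__[_]_   (Q,_)→(Q,a,-1)
state=Q head=6 tape=__bbb_[_]a_   (Q,_)→(Q,a,-1)
state=Q head=5 tape=__bbb[_]aa_   (Q,_)→(Q,a,-1)
state=Q head=4 tape=__bb[b]aaa_   (Q,b)→(Q,b,+1)
state=Q head=5 tape=__bbb[a]aa_   (Q,a)→(Q,_,+1)
state=Q head=6 tape=__bbb_[a]a_   (Q,a)→(Q,_,+1)
state=Q head=7 tape=__bbb__[a]_   (Q,a)→(Q,_,+1)
state=Q head=8 tape=__bbb___[_]   (Q,_)→(Q,a,-1)
state=Q head=7 tape=__bbb__[_]a   (Q,_)→(Q,a,-1)
state=Q head=6 tape=__bbb_[_]aa   (Q,_)→(Q,a,-1)
state=Q head=5 tape=__bbb[_]aaa   (Q,_)→(Q,a,-1)
state=Q head=4 tape=__bb[b]aaaa   (Q,b)→(Q,b,+1)
state=Q head=5 tape=__bbb[a]aaa
After 26 steps: state Q, head at 5, tape bbbaaaa.

state Q, head at 5, tape bbbaaaa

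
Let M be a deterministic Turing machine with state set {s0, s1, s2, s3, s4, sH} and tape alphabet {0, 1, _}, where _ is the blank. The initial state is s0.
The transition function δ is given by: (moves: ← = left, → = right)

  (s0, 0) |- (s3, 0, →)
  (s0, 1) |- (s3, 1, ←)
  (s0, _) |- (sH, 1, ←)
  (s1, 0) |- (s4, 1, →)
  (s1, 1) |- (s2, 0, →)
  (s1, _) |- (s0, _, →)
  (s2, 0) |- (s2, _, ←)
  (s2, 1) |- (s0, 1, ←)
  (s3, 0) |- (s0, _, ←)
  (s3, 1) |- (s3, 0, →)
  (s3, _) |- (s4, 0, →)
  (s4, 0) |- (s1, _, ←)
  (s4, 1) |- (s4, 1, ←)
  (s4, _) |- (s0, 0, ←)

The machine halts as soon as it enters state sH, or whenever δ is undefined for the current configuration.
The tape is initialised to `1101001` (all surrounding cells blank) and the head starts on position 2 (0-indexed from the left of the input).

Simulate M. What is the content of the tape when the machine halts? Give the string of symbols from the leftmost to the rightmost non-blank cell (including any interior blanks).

11_10101

s0 | __11[0]1001   read 0 → write 0, move →, go to s3
s3 | __110[1]001   read 1 → write 0, move →, go to s3
s3 | __1100[0]01   read 0 → write _, move ←, go to s0
s0 | __110[0]_01   read 0 → write 0, move →, go to s3
s3 | __1100[_]01   read _ → write 0, move →, go to s4
s4 | __11000[0]1   read 0 → write _, move ←, go to s1
s1 | __1100[0]_1   read 0 → write 1, move →, go to s4
s4 | __11001[_]1   read _ → write 0, move ←, go to s0
s0 | __1100[1]01   read 1 → write 1, move ←, go to s3
s3 | __110[0]101   read 0 → write _, move ←, go to s0
s0 | __11[0]_101   read 0 → write 0, move →, go to s3
s3 | __110[_]101   read _ → write 0, move →, go to s4
s4 | __1100[1]01   read 1 → write 1, move ←, go to s4
s4 | __110[0]101   read 0 → write _, move ←, go to s1
s1 | __11[0]_101   read 0 → write 1, move →, go to s4
s4 | __111[_]101   read _ → write 0, move ←, go to s0
s0 | __11[1]0101   read 1 → write 1, move ←, go to s3
s3 | __1[1]10101   read 1 → write 0, move →, go to s3
s3 | __10[1]0101   read 1 → write 0, move →, go to s3
s3 | __100[0]101   read 0 → write _, move ←, go to s0
s0 | __10[0]_101   read 0 → write 0, move →, go to s3
s3 | __100[_]101   read _ → write 0, move →, go to s4
s4 | __1000[1]01   read 1 → write 1, move ←, go to s4
s4 | __100[0]101   read 0 → write _, move ←, go to s1
s1 | __10[0]_101   read 0 → write 1, move →, go to s4
s4 | __101[_]101   read _ → write 0, move ←, go to s0
s0 | __10[1]0101   read 1 → write 1, move ←, go to s3
s3 | __1[0]10101   read 0 → write _, move ←, go to s0
s0 | __[1]_10101   read 1 → write 1, move ←, go to s3
s3 | _[_]1_10101   read _ → write 0, move →, go to s4
s4 | _0[1]_10101   read 1 → write 1, move ←, go to s4
s4 | _[0]1_10101   read 0 → write _, move ←, go to s1
s1 | [_]_1_10101   read _ → write _, move →, go to s0
s0 | _[_]1_10101   read _ → write 1, move ←, go to sH
sH | [_]11_10101
The non-blank tape span at halt is 11_10101.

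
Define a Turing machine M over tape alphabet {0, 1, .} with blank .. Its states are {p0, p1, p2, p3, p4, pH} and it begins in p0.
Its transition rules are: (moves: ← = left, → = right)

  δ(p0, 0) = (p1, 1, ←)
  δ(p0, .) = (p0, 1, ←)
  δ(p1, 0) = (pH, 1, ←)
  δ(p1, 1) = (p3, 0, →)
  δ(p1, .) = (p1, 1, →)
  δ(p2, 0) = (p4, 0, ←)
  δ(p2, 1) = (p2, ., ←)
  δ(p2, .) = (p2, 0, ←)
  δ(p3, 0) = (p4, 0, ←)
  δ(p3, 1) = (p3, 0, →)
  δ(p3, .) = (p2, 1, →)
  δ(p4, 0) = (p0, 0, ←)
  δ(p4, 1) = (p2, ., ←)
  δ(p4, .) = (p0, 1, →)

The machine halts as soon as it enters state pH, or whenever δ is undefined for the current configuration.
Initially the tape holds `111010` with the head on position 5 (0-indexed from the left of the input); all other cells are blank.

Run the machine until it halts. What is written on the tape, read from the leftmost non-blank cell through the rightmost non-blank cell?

1000000.0

state=p0 head=5 tape=.11101[0]..   (p0,0)→(p1,1,←)
state=p1 head=4 tape=.1110[1]1..   (p1,1)→(p3,0,→)
state=p3 head=5 tape=.11100[1]..   (p3,1)→(p3,0,→)
state=p3 head=6 tape=.111000[.].   (p3,.)→(p2,1,→)
state=p2 head=7 tape=.1110001[.]   (p2,.)→(p2,0,←)
state=p2 head=6 tape=.111000[1]0   (p2,1)→(p2,.,←)
state=p2 head=5 tape=.11100[0].0   (p2,0)→(p4,0,←)
state=p4 head=4 tape=.1110[0]0.0   (p4,0)→(p0,0,←)
state=p0 head=3 tape=.111[0]00.0   (p0,0)→(p1,1,←)
state=p1 head=2 tape=.11[1]100.0   (p1,1)→(p3,0,→)
state=p3 head=3 tape=.110[1]00.0   (p3,1)→(p3,0,→)
state=p3 head=4 tape=.1100[0]0.0   (p3,0)→(p4,0,←)
state=p4 head=3 tape=.110[0]00.0   (p4,0)→(p0,0,←)
state=p0 head=2 tape=.11[0]000.0   (p0,0)→(p1,1,←)
state=p1 head=1 tape=.1[1]1000.0   (p1,1)→(p3,0,→)
state=p3 head=2 tape=.10[1]000.0   (p3,1)→(p3,0,→)
state=p3 head=3 tape=.100[0]00.0   (p3,0)→(p4,0,←)
state=p4 head=2 tape=.10[0]000.0   (p4,0)→(p0,0,←)
state=p0 head=1 tape=.1[0]0000.0   (p0,0)→(p1,1,←)
state=p1 head=0 tape=.[1]10000.0   (p1,1)→(p3,0,→)
state=p3 head=1 tape=.0[1]0000.0   (p3,1)→(p3,0,→)
state=p3 head=2 tape=.00[0]000.0   (p3,0)→(p4,0,←)
state=p4 head=1 tape=.0[0]0000.0   (p4,0)→(p0,0,←)
state=p0 head=0 tape=.[0]00000.0   (p0,0)→(p1,1,←)
state=p1 head=-1 tape=[.]100000.0   (p1,.)→(p1,1,→)
state=p1 head=0 tape=1[1]00000.0   (p1,1)→(p3,0,→)
state=p3 head=1 tape=10[0]0000.0   (p3,0)→(p4,0,←)
state=p4 head=0 tape=1[0]00000.0   (p4,0)→(p0,0,←)
state=p0 head=-1 tape=[1]000000.0
The non-blank tape span at halt is 1000000.0.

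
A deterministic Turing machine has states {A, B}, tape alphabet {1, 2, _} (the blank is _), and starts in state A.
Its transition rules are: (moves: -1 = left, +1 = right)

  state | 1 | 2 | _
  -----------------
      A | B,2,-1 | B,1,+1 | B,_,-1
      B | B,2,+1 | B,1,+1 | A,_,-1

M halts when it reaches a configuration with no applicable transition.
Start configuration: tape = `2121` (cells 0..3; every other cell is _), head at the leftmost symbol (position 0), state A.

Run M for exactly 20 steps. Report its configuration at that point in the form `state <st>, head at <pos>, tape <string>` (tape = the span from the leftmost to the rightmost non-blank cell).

A | [2]121_   read 2 → write 1, move +1, go to B
B | 1[1]21_   read 1 → write 2, move +1, go to B
B | 12[2]1_   read 2 → write 1, move +1, go to B
B | 121[1]_   read 1 → write 2, move +1, go to B
B | 1212[_]   read _ → write _, move -1, go to A
A | 121[2]_   read 2 → write 1, move +1, go to B
B | 1211[_]   read _ → write _, move -1, go to A
A | 121[1]_   read 1 → write 2, move -1, go to B
B | 12[1]2_   read 1 → write 2, move +1, go to B
B | 122[2]_   read 2 → write 1, move +1, go to B
B | 1221[_]   read _ → write _, move -1, go to A
A | 122[1]_   read 1 → write 2, move -1, go to B
B | 12[2]2_   read 2 → write 1, move +1, go to B
B | 121[2]_   read 2 → write 1, move +1, go to B
B | 1211[_]   read _ → write _, move -1, go to A
A | 121[1]_   read 1 → write 2, move -1, go to B
B | 12[1]2_   read 1 → write 2, move +1, go to B
B | 122[2]_   read 2 → write 1, move +1, go to B
B | 1221[_]   read _ → write _, move -1, go to A
A | 122[1]_   read 1 → write 2, move -1, go to B
B | 12[2]2_
After 20 steps: state B, head at 2, tape 1222.

state B, head at 2, tape 1222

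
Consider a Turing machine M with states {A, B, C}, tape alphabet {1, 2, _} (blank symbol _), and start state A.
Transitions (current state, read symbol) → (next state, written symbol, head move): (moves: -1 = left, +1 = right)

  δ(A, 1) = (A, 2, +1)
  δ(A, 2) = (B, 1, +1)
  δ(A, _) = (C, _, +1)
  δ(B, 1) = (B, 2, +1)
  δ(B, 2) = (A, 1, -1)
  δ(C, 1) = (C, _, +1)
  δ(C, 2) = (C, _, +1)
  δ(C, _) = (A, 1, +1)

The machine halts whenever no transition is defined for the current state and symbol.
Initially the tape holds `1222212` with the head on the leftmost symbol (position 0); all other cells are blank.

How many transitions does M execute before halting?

11

A | [1]222212_   read 1 → write 2, move +1, go to A
A | 2[2]22212_   read 2 → write 1, move +1, go to B
B | 21[2]2212_   read 2 → write 1, move -1, go to A
A | 2[1]12212_   read 1 → write 2, move +1, go to A
A | 22[1]2212_   read 1 → write 2, move +1, go to A
A | 222[2]212_   read 2 → write 1, move +1, go to B
B | 2221[2]12_   read 2 → write 1, move -1, go to A
A | 222[1]112_   read 1 → write 2, move +1, go to A
A | 2222[1]12_   read 1 → write 2, move +1, go to A
A | 22222[1]2_   read 1 → write 2, move +1, go to A
A | 222222[2]_   read 2 → write 1, move +1, go to B
B | 2222221[_]
M halts after 11 transitions.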